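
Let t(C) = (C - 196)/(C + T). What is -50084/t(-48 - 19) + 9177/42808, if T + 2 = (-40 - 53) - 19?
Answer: -388060839281/11258504 ≈ -34468.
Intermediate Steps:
T = -114 (T = -2 + ((-40 - 53) - 19) = -2 + (-93 - 19) = -2 - 112 = -114)
t(C) = (-196 + C)/(-114 + C) (t(C) = (C - 196)/(C - 114) = (-196 + C)/(-114 + C))
-50084/t(-48 - 19) + 9177/42808 = -50084*(-114 + (-48 - 19))/(-196 + (-48 - 19)) + 9177/42808 = -50084*(-114 - 67)/(-196 - 67) + 9177*(1/42808) = -50084/(-263/(-181)) + 9177/42808 = -50084/((-1/181*(-263))) + 9177/42808 = -50084/263/181 + 9177/42808 = -50084*181/263 + 9177/42808 = -9065204/263 + 9177/42808 = -388060839281/11258504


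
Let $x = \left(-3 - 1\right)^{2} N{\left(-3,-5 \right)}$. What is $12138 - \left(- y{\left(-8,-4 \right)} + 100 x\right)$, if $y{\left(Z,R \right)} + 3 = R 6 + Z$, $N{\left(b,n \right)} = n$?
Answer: $20103$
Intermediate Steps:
$y{\left(Z,R \right)} = -3 + Z + 6 R$ ($y{\left(Z,R \right)} = -3 + \left(R 6 + Z\right) = -3 + \left(6 R + Z\right) = -3 + \left(Z + 6 R\right) = -3 + Z + 6 R$)
$x = -80$ ($x = \left(-3 - 1\right)^{2} \left(-5\right) = \left(-4\right)^{2} \left(-5\right) = 16 \left(-5\right) = -80$)
$12138 - \left(- y{\left(-8,-4 \right)} + 100 x\right) = 12138 - -7965 = 12138 + \left(8000 - 35\right) = 12138 + 7965 = 20103$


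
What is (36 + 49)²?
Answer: 7225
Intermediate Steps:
(36 + 49)² = 85² = 7225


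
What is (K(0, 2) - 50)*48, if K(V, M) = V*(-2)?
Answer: -2400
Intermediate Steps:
K(V, M) = -2*V
(K(0, 2) - 50)*48 = (-2*0 - 50)*48 = (0 - 50)*48 = -50*48 = -2400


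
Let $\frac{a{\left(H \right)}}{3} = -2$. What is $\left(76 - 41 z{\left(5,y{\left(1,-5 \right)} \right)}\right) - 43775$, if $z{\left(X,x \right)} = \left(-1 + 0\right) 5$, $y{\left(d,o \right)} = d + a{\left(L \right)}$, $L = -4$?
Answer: $-43494$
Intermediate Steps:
$a{\left(H \right)} = -6$ ($a{\left(H \right)} = 3 \left(-2\right) = -6$)
$y{\left(d,o \right)} = -6 + d$ ($y{\left(d,o \right)} = d - 6 = -6 + d$)
$z{\left(X,x \right)} = -5$ ($z{\left(X,x \right)} = \left(-1\right) 5 = -5$)
$\left(76 - 41 z{\left(5,y{\left(1,-5 \right)} \right)}\right) - 43775 = \left(76 - -205\right) - 43775 = \left(76 + 205\right) - 43775 = 281 - 43775 = -43494$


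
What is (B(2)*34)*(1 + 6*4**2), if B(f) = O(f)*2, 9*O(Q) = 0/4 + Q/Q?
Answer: 6596/9 ≈ 732.89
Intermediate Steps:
O(Q) = 1/9 (O(Q) = (0/4 + Q/Q)/9 = (0*(1/4) + 1)/9 = (0 + 1)/9 = (1/9)*1 = 1/9)
B(f) = 2/9 (B(f) = (1/9)*2 = 2/9)
(B(2)*34)*(1 + 6*4**2) = ((2/9)*34)*(1 + 6*4**2) = 68*(1 + 6*16)/9 = 68*(1 + 96)/9 = (68/9)*97 = 6596/9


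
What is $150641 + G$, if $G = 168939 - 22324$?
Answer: $297256$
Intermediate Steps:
$G = 146615$
$150641 + G = 150641 + 146615 = 297256$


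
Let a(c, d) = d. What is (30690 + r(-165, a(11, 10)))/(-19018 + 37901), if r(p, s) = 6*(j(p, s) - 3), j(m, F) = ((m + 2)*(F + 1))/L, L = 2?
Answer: 25293/18883 ≈ 1.3395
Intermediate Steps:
j(m, F) = (1 + F)*(2 + m)/2 (j(m, F) = ((m + 2)*(F + 1))/2 = ((2 + m)*(1 + F))*(½) = ((1 + F)*(2 + m))*(½) = (1 + F)*(2 + m)/2)
r(p, s) = -12 + 3*p + 6*s + 3*p*s (r(p, s) = 6*((1 + s + p/2 + s*p/2) - 3) = 6*((1 + s + p/2 + p*s/2) - 3) = 6*(-2 + s + p/2 + p*s/2) = -12 + 3*p + 6*s + 3*p*s)
(30690 + r(-165, a(11, 10)))/(-19018 + 37901) = (30690 + (-12 + 3*(-165) + 6*10 + 3*(-165)*10))/(-19018 + 37901) = (30690 + (-12 - 495 + 60 - 4950))/18883 = (30690 - 5397)*(1/18883) = 25293*(1/18883) = 25293/18883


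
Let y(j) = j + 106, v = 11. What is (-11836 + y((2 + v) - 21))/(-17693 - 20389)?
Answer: 5869/19041 ≈ 0.30823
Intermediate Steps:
y(j) = 106 + j
(-11836 + y((2 + v) - 21))/(-17693 - 20389) = (-11836 + (106 + ((2 + 11) - 21)))/(-17693 - 20389) = (-11836 + (106 + (13 - 21)))/(-38082) = (-11836 + (106 - 8))*(-1/38082) = (-11836 + 98)*(-1/38082) = -11738*(-1/38082) = 5869/19041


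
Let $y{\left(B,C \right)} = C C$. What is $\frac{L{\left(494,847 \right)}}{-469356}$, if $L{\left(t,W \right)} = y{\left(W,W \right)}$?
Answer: $- \frac{717409}{469356} \approx -1.5285$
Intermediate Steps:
$y{\left(B,C \right)} = C^{2}$
$L{\left(t,W \right)} = W^{2}$
$\frac{L{\left(494,847 \right)}}{-469356} = \frac{847^{2}}{-469356} = 717409 \left(- \frac{1}{469356}\right) = - \frac{717409}{469356}$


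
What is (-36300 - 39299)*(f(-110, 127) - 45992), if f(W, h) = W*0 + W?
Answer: 3485265098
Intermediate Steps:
f(W, h) = W (f(W, h) = 0 + W = W)
(-36300 - 39299)*(f(-110, 127) - 45992) = (-36300 - 39299)*(-110 - 45992) = -75599*(-46102) = 3485265098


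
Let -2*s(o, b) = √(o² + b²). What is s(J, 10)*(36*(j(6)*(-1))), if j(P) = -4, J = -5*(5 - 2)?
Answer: -360*√13 ≈ -1298.0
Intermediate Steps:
J = -15 (J = -5*3 = -15)
s(o, b) = -√(b² + o²)/2 (s(o, b) = -√(o² + b²)/2 = -√(b² + o²)/2)
s(J, 10)*(36*(j(6)*(-1))) = (-√(10² + (-15)²)/2)*(36*(-4*(-1))) = (-√(100 + 225)/2)*(36*4) = -5*√13/2*144 = -360*√13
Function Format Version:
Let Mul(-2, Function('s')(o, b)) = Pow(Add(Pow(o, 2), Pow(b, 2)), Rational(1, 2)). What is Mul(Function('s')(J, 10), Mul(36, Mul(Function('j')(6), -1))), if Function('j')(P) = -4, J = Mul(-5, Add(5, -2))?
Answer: Mul(-360, Pow(13, Rational(1, 2))) ≈ -1298.0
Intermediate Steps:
J = -15 (J = Mul(-5, 3) = -15)
Function('s')(o, b) = Mul(Rational(-1, 2), Pow(Add(Pow(b, 2), Pow(o, 2)), Rational(1, 2))) (Function('s')(o, b) = Mul(Rational(-1, 2), Pow(Add(Pow(o, 2), Pow(b, 2)), Rational(1, 2))) = Mul(Rational(-1, 2), Pow(Add(Pow(b, 2), Pow(o, 2)), Rational(1, 2))))
Mul(Function('s')(J, 10), Mul(36, Mul(Function('j')(6), -1))) = Mul(Mul(Rational(-1, 2), Pow(Add(Pow(10, 2), Pow(-15, 2)), Rational(1, 2))), Mul(36, Mul(-4, -1))) = Mul(Mul(Rational(-1, 2), Pow(Add(100, 225), Rational(1, 2))), Mul(36, 4)) = Mul(Mul(Rational(-1, 2), Pow(325, Rational(1, 2))), 144) = Mul(Mul(Rational(-1, 2), Mul(5, Pow(13, Rational(1, 2)))), 144) = Mul(Mul(Rational(-5, 2), Pow(13, Rational(1, 2))), 144) = Mul(-360, Pow(13, Rational(1, 2)))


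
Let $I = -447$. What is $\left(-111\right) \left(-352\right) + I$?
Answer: $38625$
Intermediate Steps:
$\left(-111\right) \left(-352\right) + I = \left(-111\right) \left(-352\right) - 447 = 39072 - 447 = 38625$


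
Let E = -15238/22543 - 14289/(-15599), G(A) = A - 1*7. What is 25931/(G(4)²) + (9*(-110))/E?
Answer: -188821483211/151954857 ≈ -1242.6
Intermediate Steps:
G(A) = -7 + A (G(A) = A - 7 = -7 + A)
E = 84419365/351648257 (E = -15238*1/22543 - 14289*(-1/15599) = -15238/22543 + 14289/15599 = 84419365/351648257 ≈ 0.24007)
25931/(G(4)²) + (9*(-110))/E = 25931/((-7 + 4)²) + (9*(-110))/(84419365/351648257) = 25931/((-3)²) - 990*351648257/84419365 = 25931/9 - 69626354886/16883873 = -188821483211/151954857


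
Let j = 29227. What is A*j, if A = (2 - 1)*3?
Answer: 87681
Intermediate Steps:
A = 3 (A = 1*3 = 3)
A*j = 3*29227 = 87681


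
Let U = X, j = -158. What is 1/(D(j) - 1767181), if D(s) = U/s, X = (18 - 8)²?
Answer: -79/139607349 ≈ -5.6587e-7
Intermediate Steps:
X = 100 (X = 10² = 100)
U = 100
D(s) = 100/s
1/(D(j) - 1767181) = 1/(100/(-158) - 1767181) = 1/(100*(-1/158) - 1767181) = 1/(-50/79 - 1767181) = 1/(-139607349/79) = -79/139607349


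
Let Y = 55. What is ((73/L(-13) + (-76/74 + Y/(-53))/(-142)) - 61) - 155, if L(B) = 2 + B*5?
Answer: -3809383535/17543106 ≈ -217.14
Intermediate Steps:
L(B) = 2 + 5*B
((73/L(-13) + (-76/74 + Y/(-53))/(-142)) - 61) - 155 = ((73/(2 + 5*(-13)) + (-76/74 + 55/(-53))/(-142)) - 61) - 155 = ((73/(2 - 65) + (-76*1/74 + 55*(-1/53))*(-1/142)) - 61) - 155 = ((73/(-63) + (-38/37 - 55/53)*(-1/142)) - 61) - 155 = ((73*(-1/63) - 4049/1961*(-1/142)) - 61) - 155 = ((-73/63 + 4049/278462) - 61) - 155 = (-20072639/17543106 - 61) - 155 = -1090202105/17543106 - 155 = -3809383535/17543106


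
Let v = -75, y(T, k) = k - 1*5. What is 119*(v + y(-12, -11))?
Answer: -10829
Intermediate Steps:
y(T, k) = -5 + k (y(T, k) = k - 5 = -5 + k)
119*(v + y(-12, -11)) = 119*(-75 + (-5 - 11)) = 119*(-75 - 16) = 119*(-91) = -10829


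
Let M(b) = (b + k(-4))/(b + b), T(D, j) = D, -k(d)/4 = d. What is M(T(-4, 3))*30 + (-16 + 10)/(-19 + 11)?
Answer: -177/4 ≈ -44.250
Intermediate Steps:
k(d) = -4*d
M(b) = (16 + b)/(2*b) (M(b) = (b - 4*(-4))/(b + b) = (b + 16)/((2*b)) = (16 + b)*(1/(2*b)) = (16 + b)/(2*b))
M(T(-4, 3))*30 + (-16 + 10)/(-19 + 11) = ((½)*(16 - 4)/(-4))*30 + (-16 + 10)/(-19 + 11) = ((½)*(-¼)*12)*30 - 6/(-8) = -3/2*30 - 6*(-⅛) = -45 + ¾ = -177/4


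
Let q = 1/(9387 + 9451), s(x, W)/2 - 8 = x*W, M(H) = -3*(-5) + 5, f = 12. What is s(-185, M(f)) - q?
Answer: -139099793/18838 ≈ -7384.0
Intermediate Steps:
M(H) = 20 (M(H) = 15 + 5 = 20)
s(x, W) = 16 + 2*W*x (s(x, W) = 16 + 2*(x*W) = 16 + 2*(W*x) = 16 + 2*W*x)
q = 1/18838 ≈ 5.3084e-5
s(-185, M(f)) - q = (16 + 2*20*(-185)) - 1*1/18838 = (16 - 7400) - 1/18838 = -7384 - 1/18838 = -139099793/18838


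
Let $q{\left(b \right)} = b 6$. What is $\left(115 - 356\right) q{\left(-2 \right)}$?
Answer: $2892$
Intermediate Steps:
$q{\left(b \right)} = 6 b$
$\left(115 - 356\right) q{\left(-2 \right)} = \left(115 - 356\right) 6 \left(-2\right) = \left(-241\right) \left(-12\right) = 2892$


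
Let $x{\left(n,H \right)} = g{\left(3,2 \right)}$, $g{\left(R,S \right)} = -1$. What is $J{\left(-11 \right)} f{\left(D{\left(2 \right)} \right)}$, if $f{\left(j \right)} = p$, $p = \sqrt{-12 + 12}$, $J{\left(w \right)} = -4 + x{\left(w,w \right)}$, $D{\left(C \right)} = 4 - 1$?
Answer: $0$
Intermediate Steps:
$x{\left(n,H \right)} = -1$
$D{\left(C \right)} = 3$
$J{\left(w \right)} = -5$ ($J{\left(w \right)} = -4 - 1 = -5$)
$p = 0$ ($p = \sqrt{0} = 0$)
$f{\left(j \right)} = 0$
$J{\left(-11 \right)} f{\left(D{\left(2 \right)} \right)} = \left(-5\right) 0 = 0$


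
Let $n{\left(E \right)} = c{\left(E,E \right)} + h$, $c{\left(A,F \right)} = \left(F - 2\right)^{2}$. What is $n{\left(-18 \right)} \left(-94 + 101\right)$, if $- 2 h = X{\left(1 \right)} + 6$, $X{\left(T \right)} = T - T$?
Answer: $2779$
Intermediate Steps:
$X{\left(T \right)} = 0$
$c{\left(A,F \right)} = \left(-2 + F\right)^{2}$
$h = -3$ ($h = - \frac{0 + 6}{2} = \left(- \frac{1}{2}\right) 6 = -3$)
$n{\left(E \right)} = -3 + \left(-2 + E\right)^{2}$ ($n{\left(E \right)} = \left(-2 + E\right)^{2} - 3 = -3 + \left(-2 + E\right)^{2}$)
$n{\left(-18 \right)} \left(-94 + 101\right) = \left(-3 + \left(-2 - 18\right)^{2}\right) \left(-94 + 101\right) = \left(-3 + \left(-20\right)^{2}\right) 7 = \left(-3 + 400\right) 7 = 397 \cdot 7 = 2779$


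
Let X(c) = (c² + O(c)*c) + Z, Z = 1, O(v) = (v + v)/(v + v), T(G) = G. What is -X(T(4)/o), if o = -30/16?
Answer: -769/225 ≈ -3.4178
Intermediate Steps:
o = -15/8 (o = -30*1/16 = -15/8 ≈ -1.8750)
O(v) = 1 (O(v) = (2*v)/((2*v)) = (2*v)*(1/(2*v)) = 1)
X(c) = 1 + c + c² (X(c) = (c² + 1*c) + 1 = (c² + c) + 1 = (c + c²) + 1 = 1 + c + c²)
-X(T(4)/o) = -(1 + 4/(-15/8) + (4/(-15/8))²) = -(1 + 4*(-8/15) + (4*(-8/15))²) = -(1 - 32/15 + (-32/15)²) = -(1 - 32/15 + 1024/225) = -1*769/225 = -769/225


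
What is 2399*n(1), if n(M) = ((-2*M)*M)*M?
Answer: -4798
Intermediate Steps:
n(M) = -2*M³ (n(M) = (-2*M²)*M = -2*M³)
2399*n(1) = 2399*(-2*1³) = 2399*(-2*1) = 2399*(-2) = -4798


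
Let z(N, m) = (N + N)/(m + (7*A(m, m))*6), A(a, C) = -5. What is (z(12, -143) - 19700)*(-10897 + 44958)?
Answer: -236864417564/353 ≈ -6.7100e+8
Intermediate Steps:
z(N, m) = 2*N/(-210 + m) (z(N, m) = (N + N)/(m + (7*(-5))*6) = (2*N)/(m - 35*6) = (2*N)/(m - 210) = (2*N)/(-210 + m) = 2*N/(-210 + m))
(z(12, -143) - 19700)*(-10897 + 44958) = (2*12/(-210 - 143) - 19700)*(-10897 + 44958) = (2*12/(-353) - 19700)*34061 = (2*12*(-1/353) - 19700)*34061 = (-24/353 - 19700)*34061 = -6954124/353*34061 = -236864417564/353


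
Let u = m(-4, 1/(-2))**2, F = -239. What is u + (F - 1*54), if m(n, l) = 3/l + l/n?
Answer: -16543/64 ≈ -258.48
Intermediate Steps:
u = 2209/64 (u = (3/((1/(-2))) + (1/(-2))/(-4))**2 = (3/((1*(-1/2))) + (1*(-1/2))*(-1/4))**2 = (3/(-1/2) - 1/2*(-1/4))**2 = (3*(-2) + 1/8)**2 = (-6 + 1/8)**2 = (-47/8)**2 = 2209/64 ≈ 34.516)
u + (F - 1*54) = 2209/64 + (-239 - 1*54) = 2209/64 + (-239 - 54) = 2209/64 - 293 = -16543/64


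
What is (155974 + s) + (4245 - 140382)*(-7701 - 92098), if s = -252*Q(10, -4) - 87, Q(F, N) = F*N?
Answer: 13586502430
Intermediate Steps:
s = 9993 (s = -2520*(-4) - 87 = -252*(-40) - 87 = 10080 - 87 = 9993)
(155974 + s) + (4245 - 140382)*(-7701 - 92098) = (155974 + 9993) + (4245 - 140382)*(-7701 - 92098) = 165967 - 136137*(-99799) = 165967 + 13586336463 = 13586502430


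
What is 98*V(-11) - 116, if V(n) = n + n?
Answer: -2272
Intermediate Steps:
V(n) = 2*n
98*V(-11) - 116 = 98*(2*(-11)) - 116 = 98*(-22) - 116 = -2156 - 116 = -2272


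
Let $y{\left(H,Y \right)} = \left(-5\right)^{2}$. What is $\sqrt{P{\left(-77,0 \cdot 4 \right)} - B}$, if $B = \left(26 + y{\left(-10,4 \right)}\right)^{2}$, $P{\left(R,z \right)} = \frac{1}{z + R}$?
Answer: $\frac{i \sqrt{15421406}}{77} \approx 51.0 i$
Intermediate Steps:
$P{\left(R,z \right)} = \frac{1}{R + z}$
$y{\left(H,Y \right)} = 25$
$B = 2601$ ($B = \left(26 + 25\right)^{2} = 51^{2} = 2601$)
$\sqrt{P{\left(-77,0 \cdot 4 \right)} - B} = \sqrt{\frac{1}{-77 + 0 \cdot 4} - 2601} = \sqrt{\frac{1}{-77 + 0} - 2601} = \sqrt{\frac{1}{-77} - 2601} = \sqrt{- \frac{1}{77} - 2601} = \sqrt{- \frac{200278}{77}} = \frac{i \sqrt{15421406}}{77}$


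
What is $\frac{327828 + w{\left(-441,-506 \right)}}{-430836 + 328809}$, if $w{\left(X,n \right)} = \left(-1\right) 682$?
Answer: $- \frac{327146}{102027} \approx -3.2065$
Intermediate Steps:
$w{\left(X,n \right)} = -682$
$\frac{327828 + w{\left(-441,-506 \right)}}{-430836 + 328809} = \frac{327828 - 682}{-430836 + 328809} = \frac{327146}{-102027} = 327146 \left(- \frac{1}{102027}\right) = - \frac{327146}{102027}$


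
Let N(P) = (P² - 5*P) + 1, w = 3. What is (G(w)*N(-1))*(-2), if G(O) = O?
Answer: -42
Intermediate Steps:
N(P) = 1 + P² - 5*P
(G(w)*N(-1))*(-2) = (3*(1 + (-1)² - 5*(-1)))*(-2) = (3*(1 + 1 + 5))*(-2) = (3*7)*(-2) = 21*(-2) = -42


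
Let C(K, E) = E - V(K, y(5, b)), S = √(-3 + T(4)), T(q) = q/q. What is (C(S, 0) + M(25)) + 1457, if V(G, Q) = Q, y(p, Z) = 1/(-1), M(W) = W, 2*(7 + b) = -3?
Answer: 1483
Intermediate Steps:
b = -17/2 (b = -7 + (½)*(-3) = -7 - 3/2 = -17/2 ≈ -8.5000)
T(q) = 1
y(p, Z) = -1
S = I*√2 (S = √(-3 + 1) = √(-2) = I*√2 ≈ 1.4142*I)
C(K, E) = 1 + E (C(K, E) = E - 1*(-1) = E + 1 = 1 + E)
(C(S, 0) + M(25)) + 1457 = ((1 + 0) + 25) + 1457 = (1 + 25) + 1457 = 26 + 1457 = 1483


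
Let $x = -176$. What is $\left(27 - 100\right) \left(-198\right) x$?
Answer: $-2543904$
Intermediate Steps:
$\left(27 - 100\right) \left(-198\right) x = \left(27 - 100\right) \left(-198\right) \left(-176\right) = \left(-73\right) \left(-198\right) \left(-176\right) = 14454 \left(-176\right) = -2543904$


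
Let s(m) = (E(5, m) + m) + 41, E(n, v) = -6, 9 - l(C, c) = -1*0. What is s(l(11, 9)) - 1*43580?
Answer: -43536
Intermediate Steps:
l(C, c) = 9 (l(C, c) = 9 - (-1)*0 = 9 - 1*0 = 9 + 0 = 9)
s(m) = 35 + m (s(m) = (-6 + m) + 41 = 35 + m)
s(l(11, 9)) - 1*43580 = (35 + 9) - 1*43580 = 44 - 43580 = -43536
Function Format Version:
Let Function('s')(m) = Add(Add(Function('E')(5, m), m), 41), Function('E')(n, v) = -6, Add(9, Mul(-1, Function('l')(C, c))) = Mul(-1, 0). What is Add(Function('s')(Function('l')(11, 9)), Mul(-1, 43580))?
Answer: -43536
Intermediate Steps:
Function('l')(C, c) = 9 (Function('l')(C, c) = Add(9, Mul(-1, Mul(-1, 0))) = Add(9, Mul(-1, 0)) = Add(9, 0) = 9)
Function('s')(m) = Add(35, m) (Function('s')(m) = Add(Add(-6, m), 41) = Add(35, m))
Add(Function('s')(Function('l')(11, 9)), Mul(-1, 43580)) = Add(Add(35, 9), Mul(-1, 43580)) = Add(44, -43580) = -43536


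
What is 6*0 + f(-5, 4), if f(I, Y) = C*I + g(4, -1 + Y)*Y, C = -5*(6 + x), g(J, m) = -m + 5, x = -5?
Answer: 33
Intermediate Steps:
g(J, m) = 5 - m
C = -5 (C = -5*(6 - 5) = -5*1 = -5)
f(I, Y) = -5*I + Y*(6 - Y) (f(I, Y) = -5*I + (5 - (-1 + Y))*Y = -5*I + (5 + (1 - Y))*Y = -5*I + (6 - Y)*Y = -5*I + Y*(6 - Y))
6*0 + f(-5, 4) = 6*0 + (-5*(-5) - 1*4*(-6 + 4)) = 0 + (25 - 1*4*(-2)) = 0 + (25 + 8) = 0 + 33 = 33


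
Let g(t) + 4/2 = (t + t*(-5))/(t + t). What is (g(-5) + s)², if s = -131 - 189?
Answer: 104976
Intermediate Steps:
g(t) = -4 (g(t) = -2 + (t + t*(-5))/(t + t) = -2 + (t - 5*t)/((2*t)) = -2 + (-4*t)*(1/(2*t)) = -2 - 2 = -4)
s = -320
(g(-5) + s)² = (-4 - 320)² = (-324)² = 104976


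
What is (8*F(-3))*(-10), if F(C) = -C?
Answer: -240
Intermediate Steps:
(8*F(-3))*(-10) = (8*(-1*(-3)))*(-10) = (8*3)*(-10) = 24*(-10) = -240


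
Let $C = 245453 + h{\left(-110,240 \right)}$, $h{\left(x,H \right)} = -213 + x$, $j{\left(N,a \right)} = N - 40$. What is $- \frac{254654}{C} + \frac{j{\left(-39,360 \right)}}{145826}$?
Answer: $- \frac{18577269737}{17873163690} \approx -1.0394$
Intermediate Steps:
$j{\left(N,a \right)} = -40 + N$ ($j{\left(N,a \right)} = N - 40 = -40 + N$)
$C = 245130$ ($C = 245453 - 323 = 245130$)
$- \frac{254654}{C} + \frac{j{\left(-39,360 \right)}}{145826} = - \frac{254654}{245130} + \frac{-40 - 39}{145826} = \left(-254654\right) \frac{1}{245130} - \frac{79}{145826} = - \frac{127327}{122565} - \frac{79}{145826} = - \frac{18577269737}{17873163690}$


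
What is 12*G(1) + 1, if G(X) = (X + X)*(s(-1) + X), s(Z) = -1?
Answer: 1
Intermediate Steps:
G(X) = 2*X*(-1 + X) (G(X) = (X + X)*(-1 + X) = (2*X)*(-1 + X) = 2*X*(-1 + X))
12*G(1) + 1 = 12*(2*1*(-1 + 1)) + 1 = 12*(2*1*0) + 1 = 12*0 + 1 = 0 + 1 = 1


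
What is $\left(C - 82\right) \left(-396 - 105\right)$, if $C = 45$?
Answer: $18537$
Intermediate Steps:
$\left(C - 82\right) \left(-396 - 105\right) = \left(45 - 82\right) \left(-396 - 105\right) = \left(-37\right) \left(-501\right) = 18537$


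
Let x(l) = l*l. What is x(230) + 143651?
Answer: 196551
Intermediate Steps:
x(l) = l²
x(230) + 143651 = 230² + 143651 = 52900 + 143651 = 196551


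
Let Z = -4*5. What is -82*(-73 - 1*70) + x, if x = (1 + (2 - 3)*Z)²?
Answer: 12167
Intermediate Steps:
Z = -20
x = 441 (x = (1 + (2 - 3)*(-20))² = (1 - 1*(-20))² = (1 + 20)² = 21² = 441)
-82*(-73 - 1*70) + x = -82*(-73 - 1*70) + 441 = -82*(-73 - 70) + 441 = -82*(-143) + 441 = 11726 + 441 = 12167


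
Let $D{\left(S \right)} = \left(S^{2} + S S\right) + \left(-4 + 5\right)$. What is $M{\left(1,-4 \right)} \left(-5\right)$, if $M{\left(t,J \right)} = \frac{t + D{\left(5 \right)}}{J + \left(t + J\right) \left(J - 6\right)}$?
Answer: $-10$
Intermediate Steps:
$D{\left(S \right)} = 1 + 2 S^{2}$ ($D{\left(S \right)} = \left(S^{2} + S^{2}\right) + 1 = 2 S^{2} + 1 = 1 + 2 S^{2}$)
$M{\left(t,J \right)} = \frac{51 + t}{J + \left(-6 + J\right) \left(J + t\right)}$ ($M{\left(t,J \right)} = \frac{t + \left(1 + 2 \cdot 5^{2}\right)}{J + \left(t + J\right) \left(J - 6\right)} = \frac{t + \left(1 + 2 \cdot 25\right)}{J + \left(J + t\right) \left(-6 + J\right)} = \frac{t + \left(1 + 50\right)}{J + \left(-6 + J\right) \left(J + t\right)} = \frac{t + 51}{J + \left(-6 + J\right) \left(J + t\right)} = \frac{51 + t}{J + \left(-6 + J\right) \left(J + t\right)}$)
$M{\left(1,-4 \right)} \left(-5\right) = \frac{51 + 1}{\left(-4\right)^{2} - 6 - -20 - 4} \left(-5\right) = \frac{1}{16 - 6 + 20 - 4} \cdot 52 \left(-5\right) = \frac{1}{26} \cdot 52 \left(-5\right) = 2 \left(-5\right) = -10$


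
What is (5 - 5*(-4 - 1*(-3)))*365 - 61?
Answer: 3589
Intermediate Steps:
(5 - 5*(-4 - 1*(-3)))*365 - 61 = (5 - 5*(-4 + 3))*365 - 61 = (5 - 5*(-1))*365 - 61 = (5 + 5)*365 - 61 = 10*365 - 61 = 3650 - 61 = 3589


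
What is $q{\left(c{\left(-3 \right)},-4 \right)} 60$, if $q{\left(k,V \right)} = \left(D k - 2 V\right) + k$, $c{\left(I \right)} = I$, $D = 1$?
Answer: $120$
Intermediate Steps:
$q{\left(k,V \right)} = - 2 V + 2 k$ ($q{\left(k,V \right)} = \left(1 k - 2 V\right) + k = \left(k - 2 V\right) + k = - 2 V + 2 k$)
$q{\left(c{\left(-3 \right)},-4 \right)} 60 = \left(\left(-2\right) \left(-4\right) + 2 \left(-3\right)\right) 60 = \left(8 - 6\right) 60 = 2 \cdot 60 = 120$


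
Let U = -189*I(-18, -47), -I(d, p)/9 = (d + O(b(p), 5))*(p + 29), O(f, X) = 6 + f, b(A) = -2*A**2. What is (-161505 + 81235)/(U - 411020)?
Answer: -8027/13522672 ≈ -0.00059360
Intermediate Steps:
I(d, p) = -9*(29 + p)*(6 + d - 2*p**2) (I(d, p) = -9*(d + (6 - 2*p**2))*(p + 29) = -9*(6 + d - 2*p**2)*(29 + p) = -9*(29 + p)*(6 + d - 2*p**2))
U = 135637740 (U = -189*(-1566 - 261*(-18) + 522*(-47)**2 - 9*(-18)*(-47) + 18*(-47)*(-3 + (-47)**2)) = -189*(-1566 + 4698 + 522*2209 - 7614 + 18*(-47)*(-3 + 2209)) = -189*(-1566 + 4698 + 1153098 - 7614 + 18*(-47)*2206) = -189*(-1566 + 4698 + 1153098 - 7614 - 1866276) = -189*(-717660) = 135637740)
(-161505 + 81235)/(U - 411020) = (-161505 + 81235)/(135637740 - 411020) = -80270/135226720 = -80270*1/135226720 = -8027/13522672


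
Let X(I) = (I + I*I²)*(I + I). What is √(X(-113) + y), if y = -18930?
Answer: √326101330 ≈ 18058.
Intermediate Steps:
X(I) = 2*I*(I + I³) (X(I) = (I + I³)*(2*I) = 2*I*(I + I³))
√(X(-113) + y) = √(2*(-113)²*(1 + (-113)²) - 18930) = √(2*12769*(1 + 12769) - 18930) = √(2*12769*12770 - 18930) = √(326120260 - 18930) = √326101330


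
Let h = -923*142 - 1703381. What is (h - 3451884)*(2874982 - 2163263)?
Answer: -3762382212989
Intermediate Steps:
h = -1834447 (h = -131066 - 1703381 = -1834447)
(h - 3451884)*(2874982 - 2163263) = (-1834447 - 3451884)*(2874982 - 2163263) = -5286331*711719 = -3762382212989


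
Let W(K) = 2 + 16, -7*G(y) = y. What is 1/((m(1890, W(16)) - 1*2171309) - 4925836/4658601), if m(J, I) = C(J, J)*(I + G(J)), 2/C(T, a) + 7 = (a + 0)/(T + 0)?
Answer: -4658601/10114875882061 ≈ -4.6057e-7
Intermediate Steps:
G(y) = -y/7
C(T, a) = 2/(-7 + a/T) (C(T, a) = 2/(-7 + (a + 0)/(T + 0)) = 2/(-7 + a/T))
W(K) = 18
m(J, I) = -I/3 + J/21 (m(J, I) = (2*J/(J - 7*J))*(I - J/7) = (2*J/((-6*J)))*(I - J/7) = (2*J*(-1/(6*J)))*(I - J/7) = -(I - J/7)/3 = -I/3 + J/21)
1/((m(1890, W(16)) - 1*2171309) - 4925836/4658601) = 1/(((-1/3*18 + (1/21)*1890) - 1*2171309) - 4925836/4658601) = 1/(((-6 + 90) - 2171309) - 4925836*1/4658601) = 1/((84 - 2171309) - 4925836/4658601) = 1/(-2171225 - 4925836/4658601) = 1/(-10114875882061/4658601) = -4658601/10114875882061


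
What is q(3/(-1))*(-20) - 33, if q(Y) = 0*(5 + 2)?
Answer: -33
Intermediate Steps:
q(Y) = 0 (q(Y) = 0*7 = 0)
q(3/(-1))*(-20) - 33 = 0*(-20) - 33 = 0 - 33 = -33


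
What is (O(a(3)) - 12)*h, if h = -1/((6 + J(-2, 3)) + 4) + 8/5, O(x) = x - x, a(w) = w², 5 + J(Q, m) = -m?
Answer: -66/5 ≈ -13.200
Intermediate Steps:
J(Q, m) = -5 - m
O(x) = 0
h = 11/10 (h = -1/((6 + (-5 - 1*3)) + 4) + 8/5 = -1/((6 + (-5 - 3)) + 4) + 8*(⅕) = -1/((6 - 8) + 4) + 8/5 = -1/(-2 + 4) + 8/5 = -1/2 + 8/5 = -1*½ + 8/5 = -½ + 8/5 = 11/10 ≈ 1.1000)
(O(a(3)) - 12)*h = (0 - 12)*(11/10) = -12*11/10 = -66/5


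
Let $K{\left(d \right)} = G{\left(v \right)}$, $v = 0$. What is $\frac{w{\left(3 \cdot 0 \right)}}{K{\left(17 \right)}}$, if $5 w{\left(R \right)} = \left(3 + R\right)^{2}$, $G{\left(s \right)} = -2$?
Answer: $- \frac{9}{10} \approx -0.9$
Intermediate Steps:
$w{\left(R \right)} = \frac{\left(3 + R\right)^{2}}{5}$
$K{\left(d \right)} = -2$
$\frac{w{\left(3 \cdot 0 \right)}}{K{\left(17 \right)}} = \frac{\frac{1}{5} \left(3 + 3 \cdot 0\right)^{2}}{-2} = \frac{\left(3 + 0\right)^{2}}{5} \left(- \frac{1}{2}\right) = \frac{3^{2}}{5} \left(- \frac{1}{2}\right) = \frac{1}{5} \cdot 9 \left(- \frac{1}{2}\right) = \frac{9}{5} \left(- \frac{1}{2}\right) = - \frac{9}{10}$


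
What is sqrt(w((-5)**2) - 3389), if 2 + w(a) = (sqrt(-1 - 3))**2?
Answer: I*sqrt(3395) ≈ 58.267*I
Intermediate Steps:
w(a) = -6 (w(a) = -2 + (sqrt(-1 - 3))**2 = -2 + (sqrt(-4))**2 = -2 + (2*I)**2 = -2 - 4 = -6)
sqrt(w((-5)**2) - 3389) = sqrt(-6 - 3389) = sqrt(-3395) = I*sqrt(3395)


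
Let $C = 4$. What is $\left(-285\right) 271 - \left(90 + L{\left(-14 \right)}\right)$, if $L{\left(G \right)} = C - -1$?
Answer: $-77330$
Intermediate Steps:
$L{\left(G \right)} = 5$ ($L{\left(G \right)} = 4 - -1 = 4 + 1 = 5$)
$\left(-285\right) 271 - \left(90 + L{\left(-14 \right)}\right) = \left(-285\right) 271 - 95 = -77235 - 95 = -77330$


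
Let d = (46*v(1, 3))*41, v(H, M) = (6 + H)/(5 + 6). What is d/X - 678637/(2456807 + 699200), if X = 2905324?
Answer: -10823299196427/50430725846974 ≈ -0.21462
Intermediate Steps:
v(H, M) = 6/11 + H/11 (v(H, M) = (6 + H)/11 = (6 + H)*(1/11) = 6/11 + H/11)
d = 13202/11 (d = (46*(6/11 + (1/11)*1))*41 = (46*(6/11 + 1/11))*41 = (46*(7/11))*41 = (322/11)*41 = 13202/11 ≈ 1200.2)
d/X - 678637/(2456807 + 699200) = (13202/11)/2905324 - 678637/(2456807 + 699200) = (13202/11)*(1/2905324) - 678637/3156007 = 6601/15979282 - 678637*1/3156007 = 6601/15979282 - 678637/3156007 = -10823299196427/50430725846974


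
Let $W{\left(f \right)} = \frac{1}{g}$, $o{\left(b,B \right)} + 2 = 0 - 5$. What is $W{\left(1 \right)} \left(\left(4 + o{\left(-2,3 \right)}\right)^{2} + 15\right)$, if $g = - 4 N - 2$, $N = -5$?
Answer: $\frac{4}{3} \approx 1.3333$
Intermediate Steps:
$o{\left(b,B \right)} = -7$ ($o{\left(b,B \right)} = -2 + \left(0 - 5\right) = -2 - 5 = -7$)
$g = 18$ ($g = \left(-4\right) \left(-5\right) - 2 = 20 - 2 = 18$)
$W{\left(f \right)} = \frac{1}{18}$
$W{\left(1 \right)} \left(\left(4 + o{\left(-2,3 \right)}\right)^{2} + 15\right) = \frac{\left(4 - 7\right)^{2} + 15}{18} = \frac{\left(-3\right)^{2} + 15}{18} = \frac{9 + 15}{18} = \frac{1}{18} \cdot 24 = \frac{4}{3}$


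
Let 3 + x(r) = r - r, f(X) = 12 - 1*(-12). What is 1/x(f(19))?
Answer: -1/3 ≈ -0.33333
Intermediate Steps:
f(X) = 24 (f(X) = 12 + 12 = 24)
x(r) = -3 (x(r) = -3 + (r - r) = -3 + 0 = -3)
1/x(f(19)) = 1/(-3) = -1/3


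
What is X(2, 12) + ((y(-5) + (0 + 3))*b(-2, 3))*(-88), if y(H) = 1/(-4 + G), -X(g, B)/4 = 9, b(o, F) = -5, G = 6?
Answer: 1504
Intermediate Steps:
X(g, B) = -36 (X(g, B) = -4*9 = -36)
y(H) = 1/2 (y(H) = 1/(-4 + 6) = 1/2)
X(2, 12) + ((y(-5) + (0 + 3))*b(-2, 3))*(-88) = -36 + ((1/2 + (0 + 3))*(-5))*(-88) = -36 + ((1/2 + 3)*(-5))*(-88) = -36 + ((7/2)*(-5))*(-88) = -36 - 35/2*(-88) = -36 + 1540 = 1504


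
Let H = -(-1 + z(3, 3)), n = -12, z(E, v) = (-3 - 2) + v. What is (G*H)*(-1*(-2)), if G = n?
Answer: -72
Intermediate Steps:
z(E, v) = -5 + v
H = 3 (H = -(-1 + (-5 + 3)) = -(-1 - 2) = -(-3) = -1*(-3) = 3)
G = -12
(G*H)*(-1*(-2)) = (-12*3)*(-1*(-2)) = -36*2 = -72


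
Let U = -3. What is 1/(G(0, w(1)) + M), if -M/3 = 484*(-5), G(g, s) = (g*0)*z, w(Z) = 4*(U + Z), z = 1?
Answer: 1/7260 ≈ 0.00013774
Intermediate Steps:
w(Z) = -12 + 4*Z (w(Z) = 4*(-3 + Z) = -12 + 4*Z)
G(g, s) = 0 (G(g, s) = (g*0)*1 = 0*1 = 0)
M = 7260 (M = -1452*(-5) = -3*(-2420) = 7260)
1/(G(0, w(1)) + M) = 1/(0 + 7260) = 1/7260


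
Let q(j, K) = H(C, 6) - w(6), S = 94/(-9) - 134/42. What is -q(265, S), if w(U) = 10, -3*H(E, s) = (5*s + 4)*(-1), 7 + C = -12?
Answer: -4/3 ≈ -1.3333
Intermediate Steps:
C = -19 (C = -7 - 12 = -19)
H(E, s) = 4/3 + 5*s/3 (H(E, s) = -(5*s + 4)*(-1)/3 = -(4 + 5*s)*(-1)/3 = -(-4 - 5*s)/3 = 4/3 + 5*s/3)
S = -859/63 (S = 94*(-⅑) - 134*1/42 = -94/9 - 67/21 = -859/63 ≈ -13.635)
q(j, K) = 4/3 (q(j, K) = (4/3 + (5/3)*6) - 1*10 = (4/3 + 10) - 10 = 34/3 - 10 = 4/3)
-q(265, S) = -1*4/3 = -4/3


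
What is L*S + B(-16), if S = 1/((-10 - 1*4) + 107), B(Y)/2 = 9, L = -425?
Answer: 1249/93 ≈ 13.430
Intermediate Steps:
B(Y) = 18 (B(Y) = 2*9 = 18)
S = 1/93 (S = 1/((-10 - 4) + 107) = 1/(-14 + 107) = 1/93 ≈ 0.010753)
L*S + B(-16) = -425*1/93 + 18 = -425/93 + 18 = 1249/93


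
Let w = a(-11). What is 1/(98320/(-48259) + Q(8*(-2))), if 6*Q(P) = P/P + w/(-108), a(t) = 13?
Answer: -31271832/59126755 ≈ -0.52889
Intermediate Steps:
w = 13
Q(P) = 95/648 (Q(P) = (P/P + 13/(-108))/6 = (1 + 13*(-1/108))/6 = (1 - 13/108)/6 = (1/6)*(95/108) = 95/648)
1/(98320/(-48259) + Q(8*(-2))) = 1/(98320/(-48259) + 95/648) = 1/(98320*(-1/48259) + 95/648) = 1/(-98320/48259 + 95/648) = 1/(-59126755/31271832) = -31271832/59126755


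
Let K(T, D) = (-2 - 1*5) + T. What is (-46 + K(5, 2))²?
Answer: 2304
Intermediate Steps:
K(T, D) = -7 + T (K(T, D) = (-2 - 5) + T = -7 + T)
(-46 + K(5, 2))² = (-46 + (-7 + 5))² = (-46 - 2)² = (-48)² = 2304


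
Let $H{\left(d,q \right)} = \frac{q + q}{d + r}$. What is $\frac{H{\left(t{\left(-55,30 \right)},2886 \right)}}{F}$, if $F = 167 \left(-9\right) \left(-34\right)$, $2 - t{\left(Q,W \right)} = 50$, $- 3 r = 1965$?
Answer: $- \frac{26}{161823} \approx -0.00016067$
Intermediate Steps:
$r = -655$ ($r = \left(- \frac{1}{3}\right) 1965 = -655$)
$t{\left(Q,W \right)} = -48$ ($t{\left(Q,W \right)} = 2 - 50 = -48$)
$F = 51102$ ($F = \left(-1503\right) \left(-34\right) = 51102$)
$H{\left(d,q \right)} = \frac{2 q}{-655 + d}$ ($H{\left(d,q \right)} = \frac{q + q}{d - 655} = \frac{2 q}{-655 + d}$)
$\frac{H{\left(t{\left(-55,30 \right)},2886 \right)}}{F} = \frac{2 \cdot 2886 \frac{1}{-655 - 48}}{51102} = 2 \cdot 2886 \frac{1}{-703} \cdot \frac{1}{51102} = 2 \cdot 2886 \left(- \frac{1}{703}\right) \frac{1}{51102} = \left(- \frac{156}{19}\right) \frac{1}{51102} = - \frac{26}{161823}$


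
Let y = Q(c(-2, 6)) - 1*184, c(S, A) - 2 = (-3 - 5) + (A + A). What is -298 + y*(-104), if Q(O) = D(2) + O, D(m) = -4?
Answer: 18630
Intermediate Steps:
c(S, A) = -6 + 2*A (c(S, A) = 2 + ((-3 - 5) + (A + A)) = 2 + (-8 + 2*A) = -6 + 2*A)
Q(O) = -4 + O
y = -182 (y = (-4 + (-6 + 2*6)) - 1*184 = (-4 + (-6 + 12)) - 184 = (-4 + 6) - 184 = 2 - 184 = -182)
-298 + y*(-104) = -298 - 182*(-104) = -298 + 18928 = 18630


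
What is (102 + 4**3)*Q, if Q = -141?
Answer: -23406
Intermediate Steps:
(102 + 4**3)*Q = (102 + 4**3)*(-141) = (102 + 64)*(-141) = 166*(-141) = -23406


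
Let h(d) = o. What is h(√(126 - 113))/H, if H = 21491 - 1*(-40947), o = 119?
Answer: 119/62438 ≈ 0.0019059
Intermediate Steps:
h(d) = 119
H = 62438 (H = 21491 + 40947 = 62438)
h(√(126 - 113))/H = 119/62438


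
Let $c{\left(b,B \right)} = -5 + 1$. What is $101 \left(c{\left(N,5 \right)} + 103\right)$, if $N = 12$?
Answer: $9999$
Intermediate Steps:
$c{\left(b,B \right)} = -4$
$101 \left(c{\left(N,5 \right)} + 103\right) = 101 \left(-4 + 103\right) = 101 \cdot 99 = 9999$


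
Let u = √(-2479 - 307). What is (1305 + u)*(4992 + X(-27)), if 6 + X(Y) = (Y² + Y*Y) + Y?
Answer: 8374185 + 6417*I*√2786 ≈ 8.3742e+6 + 3.3871e+5*I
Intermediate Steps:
u = I*√2786 (u = √(-2786) = I*√2786 ≈ 52.783*I)
X(Y) = -6 + Y + 2*Y² (X(Y) = -6 + ((Y² + Y*Y) + Y) = -6 + ((Y² + Y²) + Y) = -6 + (2*Y² + Y) = -6 + (Y + 2*Y²) = -6 + Y + 2*Y²)
(1305 + u)*(4992 + X(-27)) = (1305 + I*√2786)*(4992 + (-6 - 27 + 2*(-27)²)) = (1305 + I*√2786)*(4992 + (-6 - 27 + 2*729)) = (1305 + I*√2786)*(4992 + (-6 - 27 + 1458)) = (1305 + I*√2786)*(4992 + 1425) = (1305 + I*√2786)*6417 = 8374185 + 6417*I*√2786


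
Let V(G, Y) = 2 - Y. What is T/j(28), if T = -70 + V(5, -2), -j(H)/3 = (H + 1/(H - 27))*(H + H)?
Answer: 11/812 ≈ 0.013547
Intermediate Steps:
j(H) = -6*H*(H + 1/(-27 + H)) (j(H) = -3*(H + 1/(H - 27))*(H + H) = -3*(H + 1/(-27 + H))*2*H = -6*H*(H + 1/(-27 + H)))
T = -66 (T = -70 + (2 - 1*(-2)) = -70 + (2 + 2) = -70 + 4 = -66)
T/j(28) = -66*(-27 + 28)/(168*(-1 - 1*28² + 27*28)) = -66*1/(168*(-1 - 1*784 + 756)) = -66*1/(168*(-1 - 784 + 756)) = -66/(6*28*1*(-29)) = -66/(-4872) = -66*(-1/4872) = 11/812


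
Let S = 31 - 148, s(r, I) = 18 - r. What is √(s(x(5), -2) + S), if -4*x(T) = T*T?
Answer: I*√371/2 ≈ 9.6307*I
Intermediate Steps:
x(T) = -T²/4 (x(T) = -T*T/4 = -T²/4)
S = -117
√(s(x(5), -2) + S) = √((18 - (-1)*5²/4) - 117) = √((18 - (-1)*25/4) - 117) = √((18 - 1*(-25/4)) - 117) = √((18 + 25/4) - 117) = √(97/4 - 117) = √(-371/4) = I*√371/2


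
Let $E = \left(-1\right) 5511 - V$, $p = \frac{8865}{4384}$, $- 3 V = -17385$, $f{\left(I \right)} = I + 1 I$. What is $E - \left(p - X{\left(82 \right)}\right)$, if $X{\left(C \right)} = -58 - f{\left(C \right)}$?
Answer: $- \frac{50547617}{4384} \approx -11530.0$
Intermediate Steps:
$f{\left(I \right)} = 2 I$ ($f{\left(I \right)} = I + I = 2 I$)
$V = 5795$ ($V = \left(- \frac{1}{3}\right) \left(-17385\right) = 5795$)
$X{\left(C \right)} = -58 - 2 C$
$p = \frac{8865}{4384}$ ($p = 8865 \cdot \frac{1}{4384} = \frac{8865}{4384} \approx 2.0221$)
$E = -11306$ ($E = \left(-1\right) 5511 - 5795 = -5511 - 5795 = -11306$)
$E - \left(p - X{\left(82 \right)}\right) = -11306 - \left(\frac{8865}{4384} - \left(-58 - 164\right)\right) = -11306 - \left(\frac{8865}{4384} - -222\right) = -11306 - \left(\frac{8865}{4384} + 222\right) = -11306 - \frac{982113}{4384} = - \frac{50547617}{4384}$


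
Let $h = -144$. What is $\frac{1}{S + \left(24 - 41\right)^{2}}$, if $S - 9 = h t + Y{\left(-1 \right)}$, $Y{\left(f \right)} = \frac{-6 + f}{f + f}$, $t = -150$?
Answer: $\frac{2}{43803} \approx 4.5659 \cdot 10^{-5}$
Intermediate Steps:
$Y{\left(f \right)} = \frac{-6 + f}{2 f}$
$S = \frac{43225}{2}$ ($S = 9 + \left(\left(-144\right) \left(-150\right) + \frac{-6 - 1}{2 \left(-1\right)}\right) = 9 + \left(21600 + \frac{1}{2} \left(-1\right) \left(-7\right)\right) = 9 + \left(21600 + \frac{7}{2}\right) = 9 + \frac{43207}{2} = \frac{43225}{2} \approx 21613.0$)
$\frac{1}{S + \left(24 - 41\right)^{2}} = \frac{1}{\frac{43225}{2} + \left(24 - 41\right)^{2}} = \frac{1}{\frac{43225}{2} + \left(-17\right)^{2}} = \frac{1}{\frac{43225}{2} + 289} = \frac{1}{\frac{43803}{2}} = \frac{2}{43803}$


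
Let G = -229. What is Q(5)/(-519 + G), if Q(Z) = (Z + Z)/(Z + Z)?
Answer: -1/748 ≈ -0.0013369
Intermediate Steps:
Q(Z) = 1 (Q(Z) = (2*Z)/((2*Z)) = (2*Z)*(1/(2*Z)) = 1)
Q(5)/(-519 + G) = 1/(-519 - 229) = 1/(-748) = 1*(-1/748) = -1/748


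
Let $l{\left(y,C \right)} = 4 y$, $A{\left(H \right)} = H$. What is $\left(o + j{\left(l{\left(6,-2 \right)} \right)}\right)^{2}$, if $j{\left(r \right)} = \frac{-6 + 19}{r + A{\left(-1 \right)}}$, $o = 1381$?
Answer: $\frac{1009714176}{529} \approx 1.9087 \cdot 10^{6}$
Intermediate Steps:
$j{\left(r \right)} = \frac{13}{-1 + r}$ ($j{\left(r \right)} = \frac{-6 + 19}{r - 1} = \frac{13}{-1 + r}$)
$\left(o + j{\left(l{\left(6,-2 \right)} \right)}\right)^{2} = \left(1381 + \frac{13}{-1 + 4 \cdot 6}\right)^{2} = \left(1381 + \frac{13}{-1 + 24}\right)^{2} = \left(1381 + \frac{13}{23}\right)^{2} = \left(\frac{31776}{23}\right)^{2} = \frac{1009714176}{529}$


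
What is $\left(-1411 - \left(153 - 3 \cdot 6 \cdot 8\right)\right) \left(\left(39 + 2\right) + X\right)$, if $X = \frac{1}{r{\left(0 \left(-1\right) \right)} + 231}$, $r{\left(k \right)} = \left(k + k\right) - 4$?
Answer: $- \frac{13217360}{227} \approx -58226.0$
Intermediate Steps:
$r{\left(k \right)} = -4 + 2 k$ ($r{\left(k \right)} = 2 k - 4 = -4 + 2 k$)
$X = \frac{1}{227}$ ($X = \frac{1}{\left(-4 + 2 \cdot 0 \left(-1\right)\right) + 231} = \frac{1}{\left(-4 + 2 \cdot 0\right) + 231} = \frac{1}{\left(-4 + 0\right) + 231} = \frac{1}{-4 + 231} = \frac{1}{227} \approx 0.0044053$)
$\left(-1411 - \left(153 - 3 \cdot 6 \cdot 8\right)\right) \left(\left(39 + 2\right) + X\right) = \left(-1411 - \left(153 - 3 \cdot 6 \cdot 8\right)\right) \left(\left(39 + 2\right) + \frac{1}{227}\right) = \left(-1411 + \left(18 \cdot 8 - 153\right)\right) \left(41 + \frac{1}{227}\right) = \left(-1411 + \left(144 - 153\right)\right) \frac{9308}{227} = \left(-1411 - 9\right) \frac{9308}{227} = \left(-1420\right) \frac{9308}{227} = - \frac{13217360}{227}$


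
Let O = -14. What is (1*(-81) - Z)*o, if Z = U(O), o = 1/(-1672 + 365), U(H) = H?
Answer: 67/1307 ≈ 0.051262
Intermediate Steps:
o = -1/1307 (o = 1/(-1307) = -1/1307 ≈ -0.00076511)
Z = -14
(1*(-81) - Z)*o = (1*(-81) - 1*(-14))*(-1/1307) = (-81 + 14)*(-1/1307) = -67*(-1/1307) = 67/1307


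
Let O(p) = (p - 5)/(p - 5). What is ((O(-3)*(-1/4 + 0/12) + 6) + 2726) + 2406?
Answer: 20551/4 ≈ 5137.8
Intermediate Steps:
O(p) = 1 (O(p) = (-5 + p)/(-5 + p) = 1)
((O(-3)*(-1/4 + 0/12) + 6) + 2726) + 2406 = ((1*(-1/4 + 0/12) + 6) + 2726) + 2406 = ((1*(-1*¼ + 0*(1/12)) + 6) + 2726) + 2406 = ((1*(-¼ + 0) + 6) + 2726) + 2406 = ((1*(-¼) + 6) + 2726) + 2406 = ((-¼ + 6) + 2726) + 2406 = (23/4 + 2726) + 2406 = 10927/4 + 2406 = 20551/4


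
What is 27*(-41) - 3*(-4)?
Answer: -1095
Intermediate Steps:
27*(-41) - 3*(-4) = -1107 + 12 = -1095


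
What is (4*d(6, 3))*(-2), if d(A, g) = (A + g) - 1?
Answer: -64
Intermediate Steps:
d(A, g) = -1 + A + g
(4*d(6, 3))*(-2) = (4*(-1 + 6 + 3))*(-2) = (4*8)*(-2) = 32*(-2) = -64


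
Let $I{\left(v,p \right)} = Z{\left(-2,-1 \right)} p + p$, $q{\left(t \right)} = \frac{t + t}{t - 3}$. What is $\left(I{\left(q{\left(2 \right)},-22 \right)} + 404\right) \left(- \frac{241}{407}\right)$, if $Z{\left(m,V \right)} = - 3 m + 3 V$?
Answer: $- \frac{76156}{407} \approx -187.12$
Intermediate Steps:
$q{\left(t \right)} = \frac{2 t}{-3 + t}$
$I{\left(v,p \right)} = 4 p$ ($I{\left(v,p \right)} = \left(\left(-3\right) \left(-2\right) + 3 \left(-1\right)\right) p + p = \left(6 - 3\right) p + p = 3 p + p = 4 p$)
$\left(I{\left(q{\left(2 \right)},-22 \right)} + 404\right) \left(- \frac{241}{407}\right) = \left(4 \left(-22\right) + 404\right) \left(- \frac{241}{407}\right) = \left(-88 + 404\right) \left(\left(-241\right) \frac{1}{407}\right) = 316 \left(- \frac{241}{407}\right) = - \frac{76156}{407}$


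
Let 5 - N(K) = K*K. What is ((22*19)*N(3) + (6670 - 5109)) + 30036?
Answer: 29925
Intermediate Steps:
N(K) = 5 - K**2 (N(K) = 5 - K*K = 5 - K**2)
((22*19)*N(3) + (6670 - 5109)) + 30036 = ((22*19)*(5 - 1*3**2) + (6670 - 5109)) + 30036 = (418*(5 - 1*9) + 1561) + 30036 = (418*(5 - 9) + 1561) + 30036 = (418*(-4) + 1561) + 30036 = (-1672 + 1561) + 30036 = -111 + 30036 = 29925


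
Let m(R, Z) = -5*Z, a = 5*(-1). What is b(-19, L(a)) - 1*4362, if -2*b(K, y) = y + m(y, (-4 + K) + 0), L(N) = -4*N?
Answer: -8859/2 ≈ -4429.5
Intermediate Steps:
a = -5
b(K, y) = -10 - y/2 + 5*K/2 (b(K, y) = -(y - 5*((-4 + K) + 0))/2 = -(y - 5*(-4 + K))/2 = -(y + (20 - 5*K))/2 = -(20 + y - 5*K)/2 = -10 - y/2 + 5*K/2)
b(-19, L(a)) - 1*4362 = (-10 - (-2)*(-5) + (5/2)*(-19)) - 1*4362 = (-10 - 1/2*20 - 95/2) - 4362 = (-10 - 10 - 95/2) - 4362 = -135/2 - 4362 = -8859/2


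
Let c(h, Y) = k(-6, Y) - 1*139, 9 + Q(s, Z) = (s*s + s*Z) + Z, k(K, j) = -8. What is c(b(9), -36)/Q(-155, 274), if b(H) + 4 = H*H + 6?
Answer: 49/6060 ≈ 0.0080858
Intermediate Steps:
b(H) = 2 + H**2 (b(H) = -4 + (H*H + 6) = -4 + (H**2 + 6) = -4 + (6 + H**2) = 2 + H**2)
Q(s, Z) = -9 + Z + s**2 + Z*s (Q(s, Z) = -9 + ((s*s + s*Z) + Z) = -9 + ((s**2 + Z*s) + Z) = -9 + (Z + s**2 + Z*s) = -9 + Z + s**2 + Z*s)
c(h, Y) = -147 (c(h, Y) = -8 - 1*139 = -8 - 139 = -147)
c(b(9), -36)/Q(-155, 274) = -147/(-9 + 274 + (-155)**2 + 274*(-155)) = -147/(-9 + 274 + 24025 - 42470) = -147/(-18180) = -147*(-1/18180) = 49/6060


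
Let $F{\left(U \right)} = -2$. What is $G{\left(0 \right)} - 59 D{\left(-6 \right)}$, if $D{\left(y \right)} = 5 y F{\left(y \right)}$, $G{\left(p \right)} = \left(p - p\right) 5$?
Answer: $-3540$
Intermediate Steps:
$G{\left(p \right)} = 0$ ($G{\left(p \right)} = 0 \cdot 5 = 0$)
$D{\left(y \right)} = - 10 y$ ($D{\left(y \right)} = 5 y \left(-2\right) = - 10 y$)
$G{\left(0 \right)} - 59 D{\left(-6 \right)} = 0 - 59 \left(\left(-10\right) \left(-6\right)\right) = 0 - 3540 = -3540$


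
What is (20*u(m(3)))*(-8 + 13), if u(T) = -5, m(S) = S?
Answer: -500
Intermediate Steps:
(20*u(m(3)))*(-8 + 13) = (20*(-5))*(-8 + 13) = -100*5 = -500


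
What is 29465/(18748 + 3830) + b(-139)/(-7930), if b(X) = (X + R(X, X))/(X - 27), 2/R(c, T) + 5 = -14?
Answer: 5189407913/3976783980 ≈ 1.3049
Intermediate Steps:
R(c, T) = -2/19 (R(c, T) = 2/(-5 - 14) = 2/(-19) = 2*(-1/19) = -2/19)
b(X) = (-2/19 + X)/(-27 + X) (b(X) = (X - 2/19)/(X - 27) = (-2/19 + X)/(-27 + X))
29465/(18748 + 3830) + b(-139)/(-7930) = 29465/(18748 + 3830) + ((-2/19 - 139)/(-27 - 139))/(-7930) = 29465/22578 + (-2643/19/(-166))*(-1/7930) = 29465*(1/22578) - 1/166*(-2643/19)*(-1/7930) = 415/318 + (2643/3154)*(-1/7930) = 415/318 - 2643/25011220 = 5189407913/3976783980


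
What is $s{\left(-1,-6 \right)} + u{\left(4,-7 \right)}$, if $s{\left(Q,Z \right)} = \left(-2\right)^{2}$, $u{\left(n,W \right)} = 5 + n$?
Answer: $13$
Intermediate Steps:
$s{\left(Q,Z \right)} = 4$
$s{\left(-1,-6 \right)} + u{\left(4,-7 \right)} = 4 + \left(5 + 4\right) = 4 + 9 = 13$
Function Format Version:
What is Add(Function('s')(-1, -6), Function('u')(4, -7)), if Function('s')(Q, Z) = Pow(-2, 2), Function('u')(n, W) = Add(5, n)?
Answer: 13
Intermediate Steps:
Function('s')(Q, Z) = 4
Add(Function('s')(-1, -6), Function('u')(4, -7)) = Add(4, Add(5, 4)) = Add(4, 9) = 13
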